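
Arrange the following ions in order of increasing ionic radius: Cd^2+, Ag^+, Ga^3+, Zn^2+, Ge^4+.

First list Z and electron count for each: Ge^4+ has 28 e⁻ (Z=32), Ga^3+ has 28 e⁻ (Z=31), Zn^2+ has 28 e⁻ (Z=30), Cd^2+ has 46 e⁻ (Z=48), Ag^+ has 46 e⁻ (Z=47). Ge^4+ < Ga^3+ (both 28 e⁻, Z=32>31); Ga^3+ < Zn^2+ (isoelectronic, higher Z=31 is smaller); Zn^2+ < Cd^2+ (same group, 1 shell fewer); Cd^2+ < Ag^+ (isoelectronic, higher Z=48 is smaller).

Ge^4+ < Ga^3+ < Zn^2+ < Cd^2+ < Ag^+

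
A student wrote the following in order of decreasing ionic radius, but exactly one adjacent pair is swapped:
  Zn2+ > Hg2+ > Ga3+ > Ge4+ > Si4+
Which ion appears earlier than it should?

Zn2+

Scanning neighbour by neighbour, only Zn2+/Hg2+ violates a trend: both in group 12 with the same charge; Zn2+ (period 4) has the smaller radius. That makes Zn2+ the one sitting a position early relative to where it belongs.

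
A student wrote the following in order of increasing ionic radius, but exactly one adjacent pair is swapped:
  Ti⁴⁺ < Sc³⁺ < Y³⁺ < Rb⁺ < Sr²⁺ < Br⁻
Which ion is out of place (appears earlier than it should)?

Rb⁺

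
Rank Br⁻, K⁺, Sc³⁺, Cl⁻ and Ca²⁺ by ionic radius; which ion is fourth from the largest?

Ca²⁺

First list Z and electron count for each: Sc³⁺ (Z=21, 18 e⁻), Ca²⁺ (Z=20, 18 e⁻), K⁺ (Z=19, 18 e⁻), Cl⁻ (Z=17, 18 e⁻), Br⁻ (Z=35, 36 e⁻). Sc³⁺ < Ca²⁺ (isoelectronic, higher Z=21 is smaller); Ca²⁺ < K⁺ (both 18 e⁻, Z=20>19); K⁺ < Cl⁻ (isoelectronic, higher Z=19 is smaller); Cl⁻ < Br⁻ (same group, 1 shell fewer).
Ordering: Sc³⁺ < Ca²⁺ < K⁺ < Cl⁻ < Br⁻. The fourth largest is Ca²⁺.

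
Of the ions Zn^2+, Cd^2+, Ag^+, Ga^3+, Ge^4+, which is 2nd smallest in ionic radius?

Ga^3+

First list Z and electron count for each: Ge^4+: 28 e⁻, Z=32, Ga^3+: 28 e⁻, Z=31, Zn^2+: 28 e⁻, Z=30, Cd^2+: 46 e⁻, Z=48, Ag^+: 46 e⁻, Z=47. Ge^4+ < Ga^3+ (isoelectronic, higher Z=32 is smaller); Ga^3+ < Zn^2+ (both 28 e⁻, Z=31>30); Zn^2+ < Cd^2+ (same group, 1 shell fewer); Cd^2+ < Ag^+ (both 46 e⁻, Z=48>47).
So the order is Ge^4+ < Ga^3+ < Zn^2+ < Cd^2+ < Ag^+; the 2nd-smallest ion is Ga^3+.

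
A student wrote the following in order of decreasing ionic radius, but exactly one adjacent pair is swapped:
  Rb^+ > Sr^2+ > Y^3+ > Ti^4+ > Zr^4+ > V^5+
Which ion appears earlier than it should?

Ti^4+

Scanning neighbour by neighbour, only Ti^4+/Zr^4+ violates a trend: both in group 4 with the same charge; Ti^4+ (period 4) has the smaller radius. That makes Ti^4+ the one sitting a position early relative to where it belongs.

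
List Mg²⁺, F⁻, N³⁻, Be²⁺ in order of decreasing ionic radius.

Be²⁺ (Z=4, 2 e⁻), Mg²⁺ (Z=12, 10 e⁻), F⁻ (Z=9, 10 e⁻), N³⁻ (Z=7, 10 e⁻). Be²⁺ < Mg²⁺ (same group, 1 shell fewer); Mg²⁺ < F⁻ (both 10 e⁻, Z=12>9); F⁻ < N³⁻ (both 10 e⁻, Z=9>7).

N³⁻ > F⁻ > Mg²⁺ > Be²⁺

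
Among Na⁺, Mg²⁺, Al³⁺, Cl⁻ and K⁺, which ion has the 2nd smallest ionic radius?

Mg²⁺

Tabulating Z and e⁻: Al³⁺: 10 e⁻, Z=13, Mg²⁺: 10 e⁻, Z=12, Na⁺: 10 e⁻, Z=11, K⁺: 18 e⁻, Z=19, Cl⁻: 18 e⁻, Z=17. Al³⁺ < Mg²⁺ (isoelectronic, higher Z=13 is smaller); Mg²⁺ < Na⁺ (both 10 e⁻, Z=12>11); Na⁺ < K⁺ (same group, 1 shell fewer); K⁺ < Cl⁻ (both 18 e⁻, Z=19>17).
Full ascending order: Al³⁺ < Mg²⁺ < Na⁺ < K⁺ < Cl⁻. Counting from the smallest, position 2 is Mg²⁺.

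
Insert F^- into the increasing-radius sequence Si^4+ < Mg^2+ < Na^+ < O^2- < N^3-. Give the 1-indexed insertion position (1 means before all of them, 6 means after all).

4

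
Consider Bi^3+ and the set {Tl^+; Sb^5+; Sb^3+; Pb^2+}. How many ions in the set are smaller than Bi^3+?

First list Z and electron count for each: Sb^5+ (Z=51, 46 e⁻), Sb^3+ (Z=51, 48 e⁻), Bi^3+ (Z=83, 80 e⁻), Pb^2+ (Z=82, 80 e⁻), Tl^+ (Z=81, 80 e⁻). Sb^5+ < Sb^3+ (same element, +5 vs +3); Sb^3+ < Bi^3+ (same group, period 5 vs 6); Bi^3+ < Pb^2+ (isoelectronic, higher Z=83 is smaller); Pb^2+ < Tl^+ (both 80 e⁻, Z=82>81).
Overall: Sb^5+ < Sb^3+ < Bi^3+ < Pb^2+ < Tl^+. Bi^3+ has 2 below it and 2 above. Count: 2.

2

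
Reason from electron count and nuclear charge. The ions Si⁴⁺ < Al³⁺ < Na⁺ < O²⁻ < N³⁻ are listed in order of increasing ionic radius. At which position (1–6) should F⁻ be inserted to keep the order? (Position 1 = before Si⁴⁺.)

All of these have 10 electrons (isoelectronic). With the same electron cloud, the ion with the most protons pulls it in tightest. Nuclear charges: Si⁴⁺ (Z=14), Al³⁺ (Z=13), Na⁺ (Z=11), F⁻ (Z=9), O²⁻ (Z=8), N³⁻ (Z=7). Highest Z is smallest.
With F⁻ included the full order is Si⁴⁺ < Al³⁺ < Na⁺ < F⁻ < O²⁻ < N³⁻, so it takes position 4.

4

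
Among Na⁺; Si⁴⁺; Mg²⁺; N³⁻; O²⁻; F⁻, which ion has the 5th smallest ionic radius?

O²⁻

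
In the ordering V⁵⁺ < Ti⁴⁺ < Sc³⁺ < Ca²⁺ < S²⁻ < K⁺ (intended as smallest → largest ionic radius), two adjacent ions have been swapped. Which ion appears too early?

Compare adjacent ions: K⁺ and S²⁻ share 18 electrons; the higher nuclear charge on K (Z=19) contracts it more, so K⁺ < S²⁻ — yet in this increasing list S²⁻ sits before K⁺. Nothing else is reversed, so S²⁻ should move one place to the right.

S²⁻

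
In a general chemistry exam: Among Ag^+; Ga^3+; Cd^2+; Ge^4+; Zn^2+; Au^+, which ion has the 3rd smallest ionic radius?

Zn^2+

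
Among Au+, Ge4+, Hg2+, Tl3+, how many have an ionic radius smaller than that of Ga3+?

1

First list Z and electron count for each: Ge4+ has 28 e⁻ (Z=32), Ga3+ has 28 e⁻ (Z=31), Tl3+ has 78 e⁻ (Z=81), Hg2+ has 78 e⁻ (Z=80), Au+ has 78 e⁻ (Z=79). Ge4+ < Ga3+ (isoelectronic, higher Z=32 is smaller); Ga3+ < Tl3+ (same group, period 4 vs 6); Tl3+ < Hg2+ (both 78 e⁻, Z=81>80); Hg2+ < Au+ (both 78 e⁻, Z=80>79).
Ordering all of them (including Ga3+) by radius gives Ge4+ < Ga3+ < Tl3+ < Hg2+ < Au+. Count: 1.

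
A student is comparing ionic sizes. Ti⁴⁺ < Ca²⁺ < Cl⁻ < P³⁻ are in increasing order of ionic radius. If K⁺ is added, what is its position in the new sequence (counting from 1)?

These species are isoelectronic with 18 electrons. The only difference is the number of protons: Ti⁴⁺ (Z=22), Ca²⁺ (Z=20), K⁺ (Z=19), Cl⁻ (Z=17), P³⁻ (Z=15). The strongest nuclear pull (Ti⁴⁺) gives the smallest ion.
Putting K⁺ in gives Ti⁴⁺ < Ca²⁺ < K⁺ < Cl⁻ < P³⁻; it lands at slot 3.

3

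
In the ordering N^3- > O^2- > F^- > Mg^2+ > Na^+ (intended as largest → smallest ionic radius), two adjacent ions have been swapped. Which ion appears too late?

Na^+

Check each adjacent pair. Mg^2+ and Na^+ are reversed: both have 10 electrons but Z(Mg)=12 > Z(Na)=11, so Mg^2+ should be the smaller of the two. No other neighbouring pair contradicts the periodic trends, so Na^+ is the ion listed too late.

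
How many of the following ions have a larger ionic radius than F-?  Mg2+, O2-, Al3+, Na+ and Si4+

1

Isoelectronic series (10 e⁻ each). Size is set by nuclear charge: more protons means a smaller ion. Si4+ (Z=14), Al3+ (Z=13), Mg2+ (Z=12), Na+ (Z=11), F- (Z=9), O2- (Z=8).
Placing each against F-: smaller — Si4+, Al3+, Mg2+, Na+; larger — O2-. That's 1.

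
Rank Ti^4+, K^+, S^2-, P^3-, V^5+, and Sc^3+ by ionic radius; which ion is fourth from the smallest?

All of these have 18 electrons (isoelectronic). With the same electron cloud, the ion with the most protons pulls it in tightest. Nuclear charges: V^5+ (Z=23), Ti^4+ (Z=22), Sc^3+ (Z=21), K^+ (Z=19), S^2- (Z=16), P^3- (Z=15). Highest Z is smallest.
So the order is V^5+ < Ti^4+ < Sc^3+ < K^+ < S^2- < P^3-; the 4th-smallest ion is K^+.

K^+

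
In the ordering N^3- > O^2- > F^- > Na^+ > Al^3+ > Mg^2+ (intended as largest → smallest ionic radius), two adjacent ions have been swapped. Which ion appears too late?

Mg^2+

Scanning neighbour by neighbour, only Al^3+/Mg^2+ violates a trend: both have 10 electrons but Z(Al)=13 > Z(Mg)=12, so Al^3+ should be the smaller of the two. That makes Mg^2+ the one sitting a position late relative to where it belongs.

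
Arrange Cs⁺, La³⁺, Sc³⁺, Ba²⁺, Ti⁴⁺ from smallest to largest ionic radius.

Ti⁴⁺ < Sc³⁺ < La³⁺ < Ba²⁺ < Cs⁺

Tabulating Z and e⁻: Ti⁴⁺ has 18 e⁻ (Z=22), Sc³⁺ has 18 e⁻ (Z=21), La³⁺ has 54 e⁻ (Z=57), Ba²⁺ has 54 e⁻ (Z=56), Cs⁺ has 54 e⁻ (Z=55). Ti⁴⁺ < Sc³⁺ (isoelectronic, higher Z=22 is smaller); Sc³⁺ < La³⁺ (same group, period 4 vs 6); La³⁺ < Ba²⁺ (both 54 e⁻, Z=57>56); Ba²⁺ < Cs⁺ (both 54 e⁻, Z=56>55).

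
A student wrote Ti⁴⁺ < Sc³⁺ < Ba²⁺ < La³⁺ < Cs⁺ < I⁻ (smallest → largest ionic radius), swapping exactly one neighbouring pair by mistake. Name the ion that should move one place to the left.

Check each adjacent pair. Ba²⁺ and La³⁺ are reversed: La³⁺ and Ba²⁺ share 54 electrons; the higher nuclear charge on La (Z=57) contracts it more, so La³⁺ < Ba²⁺. No other neighbouring pair contradicts the periodic trends, so La³⁺ is the ion listed too late.

La³⁺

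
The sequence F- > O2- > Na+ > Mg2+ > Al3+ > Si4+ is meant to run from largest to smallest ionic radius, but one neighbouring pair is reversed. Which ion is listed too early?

F-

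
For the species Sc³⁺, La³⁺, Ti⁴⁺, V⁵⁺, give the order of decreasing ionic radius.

Tabulating Z and e⁻: V⁵⁺ has 18 e⁻ (Z=23), Ti⁴⁺ has 18 e⁻ (Z=22), Sc³⁺ has 18 e⁻ (Z=21), La³⁺ has 54 e⁻ (Z=57). V⁵⁺ < Ti⁴⁺ (both 18 e⁻, Z=23>22); Ti⁴⁺ < Sc³⁺ (both 18 e⁻, Z=22>21); Sc³⁺ < La³⁺ (same group, period 4 vs 6).

La³⁺ > Sc³⁺ > Ti⁴⁺ > V⁵⁺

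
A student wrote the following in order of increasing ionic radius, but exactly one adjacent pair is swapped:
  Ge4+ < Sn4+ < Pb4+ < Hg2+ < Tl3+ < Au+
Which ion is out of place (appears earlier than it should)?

Compare adjacent ions: they are isoelectronic (78 e⁻) and Tl has more protons than Hg (81 vs 80), making Tl3+ smaller — yet in this increasing list Hg2+ sits before Tl3+. Nothing else is reversed, so Hg2+ should move one place to the right.

Hg2+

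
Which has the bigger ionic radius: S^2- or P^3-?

P^3-

These species are isoelectronic with 18 electrons. The only difference is the number of protons: S^2- (Z=16), P^3- (Z=15). The strongest nuclear pull (S^2-) gives the smallest ion.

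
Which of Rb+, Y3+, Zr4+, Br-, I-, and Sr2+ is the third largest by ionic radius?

Rb+

Zr4+ (Z=40, 36 e⁻), Y3+ (Z=39, 36 e⁻), Sr2+ (Z=38, 36 e⁻), Rb+ (Z=37, 36 e⁻), Br- (Z=35, 36 e⁻), I- (Z=53, 54 e⁻). Zr4+ < Y3+ (both 36 e⁻, Z=40>39); Y3+ < Sr2+ (both 36 e⁻, Z=39>38); Sr2+ < Rb+ (both 36 e⁻, Z=38>37); Rb+ < Br- (both 36 e⁻, Z=37>35); Br- < I- (same group, 1 shell fewer).
Full ascending order: Zr4+ < Y3+ < Sr2+ < Rb+ < Br- < I-. Counting from the largest, position 3 is Rb+.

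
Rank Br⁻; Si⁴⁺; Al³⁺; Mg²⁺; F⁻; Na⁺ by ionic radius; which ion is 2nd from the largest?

First list Z and electron count for each: Si⁴⁺: 10 e⁻, Z=14, Al³⁺: 10 e⁻, Z=13, Mg²⁺: 10 e⁻, Z=12, Na⁺: 10 e⁻, Z=11, F⁻: 10 e⁻, Z=9, Br⁻: 36 e⁻, Z=35. Si⁴⁺ < Al³⁺ (isoelectronic, higher Z=14 is smaller); Al³⁺ < Mg²⁺ (both 10 e⁻, Z=13>12); Mg²⁺ < Na⁺ (isoelectronic, higher Z=12 is smaller); Na⁺ < F⁻ (both 10 e⁻, Z=11>9); F⁻ < Br⁻ (same group, 2 shells fewer).
Full ascending order: Si⁴⁺ < Al³⁺ < Mg²⁺ < Na⁺ < F⁻ < Br⁻. Counting from the largest, position 2 is F⁻.

F⁻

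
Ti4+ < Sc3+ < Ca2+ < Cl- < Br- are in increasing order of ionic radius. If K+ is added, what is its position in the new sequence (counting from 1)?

4

First list Z and electron count for each: Ti4+ has 18 e⁻ (Z=22), Sc3+ has 18 e⁻ (Z=21), Ca2+ has 18 e⁻ (Z=20), K+ has 18 e⁻ (Z=19), Cl- has 18 e⁻ (Z=17), Br- has 36 e⁻ (Z=35). Ti4+ < Sc3+ (isoelectronic, higher Z=22 is smaller); Sc3+ < Ca2+ (both 18 e⁻, Z=21>20); Ca2+ < K+ (both 18 e⁻, Z=20>19); K+ < Cl- (both 18 e⁻, Z=19>17); Cl- < Br- (same group, 1 shell fewer).
With K+ included the full order is Ti4+ < Sc3+ < Ca2+ < K+ < Cl- < Br-, so it takes position 4.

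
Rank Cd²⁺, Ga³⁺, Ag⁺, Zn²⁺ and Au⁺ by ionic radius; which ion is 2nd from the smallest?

Zn²⁺

Work out protons and electrons: Ga³⁺: 28 e⁻, Z=31, Zn²⁺: 28 e⁻, Z=30, Cd²⁺: 46 e⁻, Z=48, Ag⁺: 46 e⁻, Z=47, Au⁺: 78 e⁻, Z=79. Ga³⁺ < Zn²⁺ (isoelectronic, higher Z=31 is smaller); Zn²⁺ < Cd²⁺ (same group, period 4 vs 5); Cd²⁺ < Ag⁺ (isoelectronic, higher Z=48 is smaller); Ag⁺ < Au⁺ (same group, period 5 vs 6).
So the order is Ga³⁺ < Zn²⁺ < Cd²⁺ < Ag⁺ < Au⁺; the 2nd-smallest ion is Zn²⁺.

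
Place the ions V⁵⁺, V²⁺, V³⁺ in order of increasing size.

Same element, different charge: the more highly charged cation has fewer electrons and a greater effective nuclear charge per electron, making V⁵⁺ the smallest.

V⁵⁺ < V³⁺ < V²⁺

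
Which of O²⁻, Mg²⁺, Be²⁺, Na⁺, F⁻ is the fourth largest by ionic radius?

Work out protons and electrons: Be²⁺ (Z=4, 2 e⁻), Mg²⁺ (Z=12, 10 e⁻), Na⁺ (Z=11, 10 e⁻), F⁻ (Z=9, 10 e⁻), O²⁻ (Z=8, 10 e⁻). Be²⁺ < Mg²⁺ (same group, 1 shell fewer); Mg²⁺ < Na⁺ (isoelectronic, higher Z=12 is smaller); Na⁺ < F⁻ (isoelectronic, higher Z=11 is smaller); F⁻ < O²⁻ (both 10 e⁻, Z=9>8).
Ordering: Be²⁺ < Mg²⁺ < Na⁺ < F⁻ < O²⁻. The fourth largest is Mg²⁺.

Mg²⁺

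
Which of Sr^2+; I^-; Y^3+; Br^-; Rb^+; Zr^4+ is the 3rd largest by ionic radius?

Zr^4+ (Z=40, 36 e⁻), Y^3+ (Z=39, 36 e⁻), Sr^2+ (Z=38, 36 e⁻), Rb^+ (Z=37, 36 e⁻), Br^- (Z=35, 36 e⁻), I^- (Z=53, 54 e⁻). Zr^4+ < Y^3+ (both 36 e⁻, Z=40>39); Y^3+ < Sr^2+ (isoelectronic, higher Z=39 is smaller); Sr^2+ < Rb^+ (isoelectronic, higher Z=38 is smaller); Rb^+ < Br^- (isoelectronic, higher Z=37 is smaller); Br^- < I^- (same group, period 4 vs 5).
Ordering: Zr^4+ < Y^3+ < Sr^2+ < Rb^+ < Br^- < I^-. The 3rd largest is Rb^+.

Rb^+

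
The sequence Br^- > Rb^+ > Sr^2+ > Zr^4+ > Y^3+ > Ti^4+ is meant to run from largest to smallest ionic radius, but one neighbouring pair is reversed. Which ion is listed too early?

Compare adjacent ions: Zr^4+ and Y^3+ share 36 electrons; the higher nuclear charge on Zr (Z=40) contracts it more, so Zr^4+ < Y^3+ — yet in this decreasing list Zr^4+ sits before Y^3+. Nothing else is reversed, so Zr^4+ should move one place to the right.

Zr^4+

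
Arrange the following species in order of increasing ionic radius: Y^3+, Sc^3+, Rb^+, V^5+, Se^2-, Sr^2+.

V^5+: 18 e⁻, Z=23, Sc^3+: 18 e⁻, Z=21, Y^3+: 36 e⁻, Z=39, Sr^2+: 36 e⁻, Z=38, Rb^+: 36 e⁻, Z=37, Se^2-: 36 e⁻, Z=34. V^5+ < Sc^3+ (both 18 e⁻, Z=23>21); Sc^3+ < Y^3+ (same group, period 4 vs 5); Y^3+ < Sr^2+ (isoelectronic, higher Z=39 is smaller); Sr^2+ < Rb^+ (isoelectronic, higher Z=38 is smaller); Rb^+ < Se^2- (both 36 e⁻, Z=37>34).

V^5+ < Sc^3+ < Y^3+ < Sr^2+ < Rb^+ < Se^2-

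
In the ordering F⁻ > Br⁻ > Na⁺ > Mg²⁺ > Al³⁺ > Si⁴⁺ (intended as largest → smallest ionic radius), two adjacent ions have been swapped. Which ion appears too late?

Scanning neighbour by neighbour, only F⁻/Br⁻ violates a trend: both in group 17 with the same charge; F⁻ (period 2) has the smaller radius. That makes Br⁻ the one sitting a position late relative to where it belongs.

Br⁻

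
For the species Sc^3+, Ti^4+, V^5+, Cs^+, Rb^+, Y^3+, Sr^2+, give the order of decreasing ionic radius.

Electron counts and nuclear charges: V^5+ (Z=23, 18 e⁻), Ti^4+ (Z=22, 18 e⁻), Sc^3+ (Z=21, 18 e⁻), Y^3+ (Z=39, 36 e⁻), Sr^2+ (Z=38, 36 e⁻), Rb^+ (Z=37, 36 e⁻), Cs^+ (Z=55, 54 e⁻). V^5+ < Ti^4+ (isoelectronic, higher Z=23 is smaller); Ti^4+ < Sc^3+ (both 18 e⁻, Z=22>21); Sc^3+ < Y^3+ (same group, period 4 vs 5); Y^3+ < Sr^2+ (isoelectronic, higher Z=39 is smaller); Sr^2+ < Rb^+ (both 36 e⁻, Z=38>37); Rb^+ < Cs^+ (same group, period 5 vs 6).

Cs^+ > Rb^+ > Sr^2+ > Y^3+ > Sc^3+ > Ti^4+ > V^5+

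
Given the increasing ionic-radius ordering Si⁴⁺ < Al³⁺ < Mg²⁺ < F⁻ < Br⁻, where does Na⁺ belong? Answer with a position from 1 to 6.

4

Electron counts and nuclear charges: Si⁴⁺ has 10 e⁻ (Z=14), Al³⁺ has 10 e⁻ (Z=13), Mg²⁺ has 10 e⁻ (Z=12), Na⁺ has 10 e⁻ (Z=11), F⁻ has 10 e⁻ (Z=9), Br⁻ has 36 e⁻ (Z=35). Si⁴⁺ < Al³⁺ (isoelectronic, higher Z=14 is smaller); Al³⁺ < Mg²⁺ (both 10 e⁻, Z=13>12); Mg²⁺ < Na⁺ (both 10 e⁻, Z=12>11); Na⁺ < F⁻ (isoelectronic, higher Z=11 is smaller); F⁻ < Br⁻ (same group, period 2 vs 4).
Merged order: Si⁴⁺ < Al³⁺ < Mg²⁺ < Na⁺ < F⁻ < Br⁻ — Na⁺ is number 4.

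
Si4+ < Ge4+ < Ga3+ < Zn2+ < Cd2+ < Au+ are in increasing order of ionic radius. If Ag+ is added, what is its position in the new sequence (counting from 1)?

6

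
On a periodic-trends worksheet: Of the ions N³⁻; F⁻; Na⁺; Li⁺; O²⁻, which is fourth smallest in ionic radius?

O²⁻

Electron counts and nuclear charges: Li⁺ has 2 e⁻ (Z=3), Na⁺ has 10 e⁻ (Z=11), F⁻ has 10 e⁻ (Z=9), O²⁻ has 10 e⁻ (Z=8), N³⁻ has 10 e⁻ (Z=7). Li⁺ < Na⁺ (same group, period 2 vs 3); Na⁺ < F⁻ (both 10 e⁻, Z=11>9); F⁻ < O²⁻ (isoelectronic, higher Z=9 is smaller); O²⁻ < N³⁻ (both 10 e⁻, Z=8>7).
Ordering: Li⁺ < Na⁺ < F⁻ < O²⁻ < N³⁻. The fourth smallest is O²⁻.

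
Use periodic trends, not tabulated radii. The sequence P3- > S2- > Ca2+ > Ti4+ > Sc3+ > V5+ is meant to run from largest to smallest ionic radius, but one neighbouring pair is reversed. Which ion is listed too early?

The pair Ti4+, Sc3+ is the wrong way round — both have 18 electrons but Z(Ti)=22 > Z(Sc)=21, so Ti4+ should be the smaller of the two. All other adjacent pairs agree with periodic trends, so Ti4+ is the misplaced ion.

Ti4+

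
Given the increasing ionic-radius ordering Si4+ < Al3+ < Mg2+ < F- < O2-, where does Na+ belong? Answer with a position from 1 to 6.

All of these have 10 electrons (isoelectronic). With the same electron cloud, the ion with the most protons pulls it in tightest. Nuclear charges: Si4+ (Z=14), Al3+ (Z=13), Mg2+ (Z=12), Na+ (Z=11), F- (Z=9), O2- (Z=8). Highest Z is smallest.
The complete sequence is Si4+ < Al3+ < Mg2+ < Na+ < F- < O2-. Na+ sits at position 4.

4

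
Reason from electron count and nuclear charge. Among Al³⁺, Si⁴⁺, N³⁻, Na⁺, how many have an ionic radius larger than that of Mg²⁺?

2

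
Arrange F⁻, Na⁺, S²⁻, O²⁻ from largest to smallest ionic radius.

First list Z and electron count for each: Na⁺: 10 e⁻, Z=11, F⁻: 10 e⁻, Z=9, O²⁻: 10 e⁻, Z=8, S²⁻: 18 e⁻, Z=16. Na⁺ < F⁻ (both 10 e⁻, Z=11>9); F⁻ < O²⁻ (both 10 e⁻, Z=9>8); O²⁻ < S²⁻ (same group, 1 shell fewer).

S²⁻ > O²⁻ > F⁻ > Na⁺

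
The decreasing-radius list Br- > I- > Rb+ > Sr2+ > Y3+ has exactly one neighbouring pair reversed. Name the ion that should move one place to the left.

I-

Check each adjacent pair. Br- and I- are reversed: Br- and I- are in one column with the same charge; the lighter period-4 ion has one fewer shell and is smaller. No other neighbouring pair contradicts the periodic trends, so I- is the ion listed too late.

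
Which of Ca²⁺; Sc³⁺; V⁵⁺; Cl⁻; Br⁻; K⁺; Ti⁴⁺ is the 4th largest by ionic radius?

First list Z and electron count for each: V⁵⁺: 18 e⁻, Z=23, Ti⁴⁺: 18 e⁻, Z=22, Sc³⁺: 18 e⁻, Z=21, Ca²⁺: 18 e⁻, Z=20, K⁺: 18 e⁻, Z=19, Cl⁻: 18 e⁻, Z=17, Br⁻: 36 e⁻, Z=35. V⁵⁺ < Ti⁴⁺ (both 18 e⁻, Z=23>22); Ti⁴⁺ < Sc³⁺ (isoelectronic, higher Z=22 is smaller); Sc³⁺ < Ca²⁺ (isoelectronic, higher Z=21 is smaller); Ca²⁺ < K⁺ (both 18 e⁻, Z=20>19); K⁺ < Cl⁻ (isoelectronic, higher Z=19 is smaller); Cl⁻ < Br⁻ (same group, 1 shell fewer).
So the order is V⁵⁺ < Ti⁴⁺ < Sc³⁺ < Ca²⁺ < K⁺ < Cl⁻ < Br⁻; the 4th-largest ion is Ca²⁺.

Ca²⁺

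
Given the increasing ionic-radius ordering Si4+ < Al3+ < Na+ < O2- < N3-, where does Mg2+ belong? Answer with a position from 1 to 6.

3

Isoelectronic series (10 e⁻ each). Size is set by nuclear charge: more protons means a smaller ion. Si4+ (Z=14), Al3+ (Z=13), Mg2+ (Z=12), Na+ (Z=11), O2- (Z=8), N3- (Z=7).
The complete sequence is Si4+ < Al3+ < Mg2+ < Na+ < O2- < N3-. Mg2+ sits at position 3.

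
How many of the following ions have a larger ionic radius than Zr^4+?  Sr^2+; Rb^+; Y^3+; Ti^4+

Tabulating Z and e⁻: Ti^4+ (Z=22, 18 e⁻), Zr^4+ (Z=40, 36 e⁻), Y^3+ (Z=39, 36 e⁻), Sr^2+ (Z=38, 36 e⁻), Rb^+ (Z=37, 36 e⁻). Ti^4+ < Zr^4+ (same group, 1 shell fewer); Zr^4+ < Y^3+ (both 36 e⁻, Z=40>39); Y^3+ < Sr^2+ (isoelectronic, higher Z=39 is smaller); Sr^2+ < Rb^+ (both 36 e⁻, Z=38>37).
Overall: Ti^4+ < Zr^4+ < Y^3+ < Sr^2+ < Rb^+. Zr^4+ has 1 below it and 3 above. Count: 3.

3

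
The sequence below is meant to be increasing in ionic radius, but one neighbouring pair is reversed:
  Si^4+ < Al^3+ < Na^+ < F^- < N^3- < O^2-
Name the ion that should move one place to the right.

N^3-

Scanning neighbour by neighbour, only N^3-/O^2- violates a trend: they are isoelectronic (10 e⁻) and O has more protons than N (8 vs 7), making O^2- smaller. That makes N^3- the one sitting a position early relative to where it belongs.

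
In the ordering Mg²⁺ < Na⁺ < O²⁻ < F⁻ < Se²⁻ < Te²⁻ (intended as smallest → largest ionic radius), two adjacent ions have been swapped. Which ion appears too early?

Compare adjacent ions: F⁻ and O²⁻ share 10 electrons; the higher nuclear charge on F (Z=9) contracts it more, so F⁻ < O²⁻ — yet in this increasing list O²⁻ sits before F⁻. Nothing else is reversed, so O²⁻ should move one place to the right.

O²⁻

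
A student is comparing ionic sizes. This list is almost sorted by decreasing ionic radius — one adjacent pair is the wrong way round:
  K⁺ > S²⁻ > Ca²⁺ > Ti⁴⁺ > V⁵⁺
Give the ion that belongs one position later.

Check each adjacent pair. K⁺ and S²⁻ are reversed: K⁺ and S²⁻ share 18 electrons; the higher nuclear charge on K (Z=19) contracts it more, so K⁺ < S²⁻. No other neighbouring pair contradicts the periodic trends, so K⁺ is the ion listed too early.

K⁺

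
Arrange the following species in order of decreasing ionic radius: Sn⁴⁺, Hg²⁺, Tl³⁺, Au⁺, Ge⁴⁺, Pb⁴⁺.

Work out protons and electrons: Ge⁴⁺: 28 e⁻, Z=32, Sn⁴⁺: 46 e⁻, Z=50, Pb⁴⁺: 78 e⁻, Z=82, Tl³⁺: 78 e⁻, Z=81, Hg²⁺: 78 e⁻, Z=80, Au⁺: 78 e⁻, Z=79. Ge⁴⁺ < Sn⁴⁺ (same group, 1 shell fewer); Sn⁴⁺ < Pb⁴⁺ (same group, 1 shell fewer); Pb⁴⁺ < Tl³⁺ (isoelectronic, higher Z=82 is smaller); Tl³⁺ < Hg²⁺ (both 78 e⁻, Z=81>80); Hg²⁺ < Au⁺ (both 78 e⁻, Z=80>79).

Au⁺ > Hg²⁺ > Tl³⁺ > Pb⁴⁺ > Sn⁴⁺ > Ge⁴⁺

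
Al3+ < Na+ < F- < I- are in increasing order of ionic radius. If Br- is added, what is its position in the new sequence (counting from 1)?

Work out protons and electrons: Al3+: 10 e⁻, Z=13, Na+: 10 e⁻, Z=11, F-: 10 e⁻, Z=9, Br-: 36 e⁻, Z=35, I-: 54 e⁻, Z=53. Al3+ < Na+ (isoelectronic, higher Z=13 is smaller); Na+ < F- (both 10 e⁻, Z=11>9); F- < Br- (same group, 2 shells fewer); Br- < I- (same group, period 4 vs 5).
Merged order: Al3+ < Na+ < F- < Br- < I- — Br- is number 4.

4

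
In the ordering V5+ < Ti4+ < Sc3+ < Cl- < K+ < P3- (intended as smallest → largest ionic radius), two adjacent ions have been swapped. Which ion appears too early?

Cl-

Compare adjacent ions: K+ and Cl- share 18 electrons; the higher nuclear charge on K (Z=19) contracts it more, so K+ < Cl- — yet in this increasing list Cl- sits before K+. Nothing else is reversed, so Cl- should move one place to the right.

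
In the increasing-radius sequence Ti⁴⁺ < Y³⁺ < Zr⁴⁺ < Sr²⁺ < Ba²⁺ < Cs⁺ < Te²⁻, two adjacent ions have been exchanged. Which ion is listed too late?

Check each adjacent pair. Y³⁺ and Zr⁴⁺ are reversed: they are isoelectronic (36 e⁻) and Zr has more protons than Y (40 vs 39), making Zr⁴⁺ smaller. No other neighbouring pair contradicts the periodic trends, so Zr⁴⁺ is the ion listed too late.

Zr⁴⁺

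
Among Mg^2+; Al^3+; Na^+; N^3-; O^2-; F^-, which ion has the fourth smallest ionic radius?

F^-

Isoelectronic series (10 e⁻ each). Size is set by nuclear charge: more protons means a smaller ion. Al^3+ (Z=13), Mg^2+ (Z=12), Na^+ (Z=11), F^- (Z=9), O^2- (Z=8), N^3- (Z=7).
That gives Al^3+ < Mg^2+ < Na^+ < F^- < O^2- < N^3-. From the smallest end, number 4 is F^-.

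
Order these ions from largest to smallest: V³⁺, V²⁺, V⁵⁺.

Same element, different charge: the more highly charged cation has fewer electrons and a greater effective nuclear charge per electron, making V⁵⁺ the smallest.

V²⁺ > V³⁺ > V⁵⁺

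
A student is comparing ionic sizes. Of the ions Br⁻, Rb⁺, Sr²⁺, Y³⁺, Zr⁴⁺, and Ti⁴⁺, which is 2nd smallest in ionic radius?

Zr⁴⁺

Electron counts and nuclear charges: Ti⁴⁺ (Z=22, 18 e⁻), Zr⁴⁺ (Z=40, 36 e⁻), Y³⁺ (Z=39, 36 e⁻), Sr²⁺ (Z=38, 36 e⁻), Rb⁺ (Z=37, 36 e⁻), Br⁻ (Z=35, 36 e⁻). Ti⁴⁺ < Zr⁴⁺ (same group, period 4 vs 5); Zr⁴⁺ < Y³⁺ (isoelectronic, higher Z=40 is smaller); Y³⁺ < Sr²⁺ (both 36 e⁻, Z=39>38); Sr²⁺ < Rb⁺ (isoelectronic, higher Z=38 is smaller); Rb⁺ < Br⁻ (isoelectronic, higher Z=37 is smaller).
That gives Ti⁴⁺ < Zr⁴⁺ < Y³⁺ < Sr²⁺ < Rb⁺ < Br⁻. From the smallest end, number 2 is Zr⁴⁺.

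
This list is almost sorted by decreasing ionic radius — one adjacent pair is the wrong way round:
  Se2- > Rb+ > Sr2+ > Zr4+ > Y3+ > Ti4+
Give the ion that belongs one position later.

Zr4+

Scanning neighbour by neighbour, only Zr4+/Y3+ violates a trend: Zr4+ and Y3+ share 36 electrons; the higher nuclear charge on Zr (Z=40) contracts it more, so Zr4+ < Y3+. That makes Zr4+ the one sitting a position early relative to where it belongs.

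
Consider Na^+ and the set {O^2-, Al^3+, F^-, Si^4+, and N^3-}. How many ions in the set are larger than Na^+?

3

Isoelectronic series (10 e⁻ each). Size is set by nuclear charge: more protons means a smaller ion. Si^4+ (Z=14), Al^3+ (Z=13), Na^+ (Z=11), F^- (Z=9), O^2- (Z=8), N^3- (Z=7).
Placing each against Na^+: smaller — Si^4+, Al^3+; larger — F^-, O^2-, N^3-. Count: 3.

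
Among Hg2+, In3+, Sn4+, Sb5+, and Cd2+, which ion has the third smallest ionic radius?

Work out protons and electrons: Sb5+ (Z=51, 46 e⁻), Sn4+ (Z=50, 46 e⁻), In3+ (Z=49, 46 e⁻), Cd2+ (Z=48, 46 e⁻), Hg2+ (Z=80, 78 e⁻). Sb5+ < Sn4+ (isoelectronic, higher Z=51 is smaller); Sn4+ < In3+ (both 46 e⁻, Z=50>49); In3+ < Cd2+ (both 46 e⁻, Z=49>48); Cd2+ < Hg2+ (same group, period 5 vs 6).
That gives Sb5+ < Sn4+ < In3+ < Cd2+ < Hg2+. From the smallest end, number 3 is In3+.

In3+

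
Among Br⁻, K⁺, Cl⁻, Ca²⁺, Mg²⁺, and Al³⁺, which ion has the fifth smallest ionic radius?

First list Z and electron count for each: Al³⁺: 10 e⁻, Z=13, Mg²⁺: 10 e⁻, Z=12, Ca²⁺: 18 e⁻, Z=20, K⁺: 18 e⁻, Z=19, Cl⁻: 18 e⁻, Z=17, Br⁻: 36 e⁻, Z=35. Al³⁺ < Mg²⁺ (both 10 e⁻, Z=13>12); Mg²⁺ < Ca²⁺ (same group, 1 shell fewer); Ca²⁺ < K⁺ (both 18 e⁻, Z=20>19); K⁺ < Cl⁻ (isoelectronic, higher Z=19 is smaller); Cl⁻ < Br⁻ (same group, period 3 vs 4).
Full ascending order: Al³⁺ < Mg²⁺ < Ca²⁺ < K⁺ < Cl⁻ < Br⁻. Counting from the smallest, position 5 is Cl⁻.

Cl⁻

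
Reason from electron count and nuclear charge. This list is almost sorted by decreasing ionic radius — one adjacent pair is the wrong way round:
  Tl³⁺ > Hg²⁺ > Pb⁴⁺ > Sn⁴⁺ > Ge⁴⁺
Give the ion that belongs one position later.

Tl³⁺

Check each adjacent pair. Tl³⁺ and Hg²⁺ are reversed: both have 78 electrons but Z(Tl)=81 > Z(Hg)=80, so Tl³⁺ should be the smaller of the two. No other neighbouring pair contradicts the periodic trends, so Tl³⁺ is the ion listed too early.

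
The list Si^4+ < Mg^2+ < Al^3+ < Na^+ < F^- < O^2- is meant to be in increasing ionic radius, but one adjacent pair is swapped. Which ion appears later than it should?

Scanning neighbour by neighbour, only Mg^2+/Al^3+ violates a trend: both have 10 electrons but Z(Al)=13 > Z(Mg)=12, so Al^3+ should be the smaller of the two. That makes Al^3+ the one sitting a position late relative to where it belongs.

Al^3+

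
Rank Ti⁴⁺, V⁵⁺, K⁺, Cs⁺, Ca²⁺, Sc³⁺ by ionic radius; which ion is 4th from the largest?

Sc³⁺

First list Z and electron count for each: V⁵⁺ has 18 e⁻ (Z=23), Ti⁴⁺ has 18 e⁻ (Z=22), Sc³⁺ has 18 e⁻ (Z=21), Ca²⁺ has 18 e⁻ (Z=20), K⁺ has 18 e⁻ (Z=19), Cs⁺ has 54 e⁻ (Z=55). V⁵⁺ < Ti⁴⁺ (both 18 e⁻, Z=23>22); Ti⁴⁺ < Sc³⁺ (both 18 e⁻, Z=22>21); Sc³⁺ < Ca²⁺ (both 18 e⁻, Z=21>20); Ca²⁺ < K⁺ (isoelectronic, higher Z=20 is smaller); K⁺ < Cs⁺ (same group, 2 shells fewer).
Ordering: V⁵⁺ < Ti⁴⁺ < Sc³⁺ < Ca²⁺ < K⁺ < Cs⁺. The 4th largest is Sc³⁺.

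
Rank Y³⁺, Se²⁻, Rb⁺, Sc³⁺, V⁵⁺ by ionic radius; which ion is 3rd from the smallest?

Y³⁺

Tabulating Z and e⁻: V⁵⁺ has 18 e⁻ (Z=23), Sc³⁺ has 18 e⁻ (Z=21), Y³⁺ has 36 e⁻ (Z=39), Rb⁺ has 36 e⁻ (Z=37), Se²⁻ has 36 e⁻ (Z=34). V⁵⁺ < Sc³⁺ (isoelectronic, higher Z=23 is smaller); Sc³⁺ < Y³⁺ (same group, 1 shell fewer); Y³⁺ < Rb⁺ (both 36 e⁻, Z=39>37); Rb⁺ < Se²⁻ (isoelectronic, higher Z=37 is smaller).
So the order is V⁵⁺ < Sc³⁺ < Y³⁺ < Rb⁺ < Se²⁻; the 3rd-smallest ion is Y³⁺.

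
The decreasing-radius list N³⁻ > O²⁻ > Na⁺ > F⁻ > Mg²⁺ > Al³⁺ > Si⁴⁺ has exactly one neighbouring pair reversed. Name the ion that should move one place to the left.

F⁻

Scanning neighbour by neighbour, only Na⁺/F⁻ violates a trend: both have 10 electrons but Z(Na)=11 > Z(F)=9, so Na⁺ should be the smaller of the two. That makes F⁻ the one sitting a position late relative to where it belongs.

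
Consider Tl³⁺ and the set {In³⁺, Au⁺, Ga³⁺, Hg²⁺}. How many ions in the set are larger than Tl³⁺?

2

Ga³⁺: 28 e⁻, Z=31, In³⁺: 46 e⁻, Z=49, Tl³⁺: 78 e⁻, Z=81, Hg²⁺: 78 e⁻, Z=80, Au⁺: 78 e⁻, Z=79. Ga³⁺ < In³⁺ (same group, period 4 vs 5); In³⁺ < Tl³⁺ (same group, period 5 vs 6); Tl³⁺ < Hg²⁺ (both 78 e⁻, Z=81>80); Hg²⁺ < Au⁺ (both 78 e⁻, Z=80>79).
Placing each against Tl³⁺: smaller — Ga³⁺, In³⁺; larger — Hg²⁺, Au⁺. That's 2.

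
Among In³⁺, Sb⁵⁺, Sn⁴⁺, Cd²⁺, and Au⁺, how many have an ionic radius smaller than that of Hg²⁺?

4

Sb⁵⁺ has 46 e⁻ (Z=51), Sn⁴⁺ has 46 e⁻ (Z=50), In³⁺ has 46 e⁻ (Z=49), Cd²⁺ has 46 e⁻ (Z=48), Hg²⁺ has 78 e⁻ (Z=80), Au⁺ has 78 e⁻ (Z=79). Sb⁵⁺ < Sn⁴⁺ (both 46 e⁻, Z=51>50); Sn⁴⁺ < In³⁺ (isoelectronic, higher Z=50 is smaller); In³⁺ < Cd²⁺ (isoelectronic, higher Z=49 is smaller); Cd²⁺ < Hg²⁺ (same group, period 5 vs 6); Hg²⁺ < Au⁺ (isoelectronic, higher Z=80 is smaller).
Placing each against Hg²⁺: smaller — Sb⁵⁺, Sn⁴⁺, In³⁺, Cd²⁺; larger — Au⁺. Count: 4.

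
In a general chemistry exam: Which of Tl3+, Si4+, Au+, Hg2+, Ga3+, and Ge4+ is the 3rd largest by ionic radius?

Tl3+

Work out protons and electrons: Si4+: 10 e⁻, Z=14, Ge4+: 28 e⁻, Z=32, Ga3+: 28 e⁻, Z=31, Tl3+: 78 e⁻, Z=81, Hg2+: 78 e⁻, Z=80, Au+: 78 e⁻, Z=79. Si4+ < Ge4+ (same group, period 3 vs 4); Ge4+ < Ga3+ (isoelectronic, higher Z=32 is smaller); Ga3+ < Tl3+ (same group, 2 shells fewer); Tl3+ < Hg2+ (isoelectronic, higher Z=81 is smaller); Hg2+ < Au+ (isoelectronic, higher Z=80 is smaller).
Ordering: Si4+ < Ge4+ < Ga3+ < Tl3+ < Hg2+ < Au+. The 3rd largest is Tl3+.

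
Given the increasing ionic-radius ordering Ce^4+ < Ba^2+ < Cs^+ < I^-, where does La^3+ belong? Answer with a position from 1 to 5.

2

Each ion has 54 electrons. The ranking follows nuclear charge in reverse — greater Z gives a smaller radius. Ce^4+ (Z=58), La^3+ (Z=57), Ba^2+ (Z=56), Cs^+ (Z=55), I^- (Z=53).
The complete sequence is Ce^4+ < La^3+ < Ba^2+ < Cs^+ < I^-. La^3+ sits at position 2.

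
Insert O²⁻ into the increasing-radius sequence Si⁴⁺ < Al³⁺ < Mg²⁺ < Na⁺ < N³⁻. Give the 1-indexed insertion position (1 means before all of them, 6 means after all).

5

All of these have 10 electrons (isoelectronic). With the same electron cloud, the ion with the most protons pulls it in tightest. Nuclear charges: Si⁴⁺ (Z=14), Al³⁺ (Z=13), Mg²⁺ (Z=12), Na⁺ (Z=11), O²⁻ (Z=8), N³⁻ (Z=7). Highest Z is smallest.
The complete sequence is Si⁴⁺ < Al³⁺ < Mg²⁺ < Na⁺ < O²⁻ < N³⁻. O²⁻ sits at position 5.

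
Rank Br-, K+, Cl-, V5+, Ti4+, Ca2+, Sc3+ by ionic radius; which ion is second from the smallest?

Ti4+

Tabulating Z and e⁻: V5+: 18 e⁻, Z=23, Ti4+: 18 e⁻, Z=22, Sc3+: 18 e⁻, Z=21, Ca2+: 18 e⁻, Z=20, K+: 18 e⁻, Z=19, Cl-: 18 e⁻, Z=17, Br-: 36 e⁻, Z=35. V5+ < Ti4+ (both 18 e⁻, Z=23>22); Ti4+ < Sc3+ (isoelectronic, higher Z=22 is smaller); Sc3+ < Ca2+ (isoelectronic, higher Z=21 is smaller); Ca2+ < K+ (both 18 e⁻, Z=20>19); K+ < Cl- (both 18 e⁻, Z=19>17); Cl- < Br- (same group, 1 shell fewer).
That gives V5+ < Ti4+ < Sc3+ < Ca2+ < K+ < Cl- < Br-. From the smallest end, number 2 is Ti4+.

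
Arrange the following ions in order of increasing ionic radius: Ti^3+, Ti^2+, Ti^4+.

Ti^4+ < Ti^3+ < Ti^2+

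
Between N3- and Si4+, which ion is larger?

N3-

These species are isoelectronic with 10 electrons. The only difference is the number of protons: Si4+ (Z=14), N3- (Z=7). The strongest nuclear pull (Si4+) gives the smallest ion.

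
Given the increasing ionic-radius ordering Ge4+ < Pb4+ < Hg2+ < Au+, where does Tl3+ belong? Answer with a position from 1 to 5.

Ge4+ has 28 e⁻ (Z=32), Pb4+ has 78 e⁻ (Z=82), Tl3+ has 78 e⁻ (Z=81), Hg2+ has 78 e⁻ (Z=80), Au+ has 78 e⁻ (Z=79). Ge4+ < Pb4+ (same group, 2 shells fewer); Pb4+ < Tl3+ (both 78 e⁻, Z=82>81); Tl3+ < Hg2+ (isoelectronic, higher Z=81 is smaller); Hg2+ < Au+ (isoelectronic, higher Z=80 is smaller).
With Tl3+ included the full order is Ge4+ < Pb4+ < Tl3+ < Hg2+ < Au+, so it takes position 3.

3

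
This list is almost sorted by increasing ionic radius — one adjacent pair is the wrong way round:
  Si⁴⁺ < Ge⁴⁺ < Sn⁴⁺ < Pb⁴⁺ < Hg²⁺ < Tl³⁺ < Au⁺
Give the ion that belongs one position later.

Hg²⁺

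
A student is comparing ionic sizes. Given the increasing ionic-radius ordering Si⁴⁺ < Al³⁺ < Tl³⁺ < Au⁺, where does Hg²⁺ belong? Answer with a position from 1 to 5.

Work out protons and electrons: Si⁴⁺ has 10 e⁻ (Z=14), Al³⁺ has 10 e⁻ (Z=13), Tl³⁺ has 78 e⁻ (Z=81), Hg²⁺ has 78 e⁻ (Z=80), Au⁺ has 78 e⁻ (Z=79). Si⁴⁺ < Al³⁺ (isoelectronic, higher Z=14 is smaller); Al³⁺ < Tl³⁺ (same group, period 3 vs 6); Tl³⁺ < Hg²⁺ (isoelectronic, higher Z=81 is smaller); Hg²⁺ < Au⁺ (isoelectronic, higher Z=80 is smaller).
With Hg²⁺ included the full order is Si⁴⁺ < Al³⁺ < Tl³⁺ < Hg²⁺ < Au⁺, so it takes position 4.

4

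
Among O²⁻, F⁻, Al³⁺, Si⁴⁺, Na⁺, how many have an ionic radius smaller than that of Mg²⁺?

2

These species are isoelectronic with 10 electrons. The only difference is the number of protons: Si⁴⁺ (Z=14), Al³⁺ (Z=13), Mg²⁺ (Z=12), Na⁺ (Z=11), F⁻ (Z=9), O²⁻ (Z=8). The strongest nuclear pull (Si⁴⁺) gives the smallest ion.
Ordering all of them (including Mg²⁺) by radius gives Si⁴⁺ < Al³⁺ < Mg²⁺ < Na⁺ < F⁻ < O²⁻. So 2 are smaller.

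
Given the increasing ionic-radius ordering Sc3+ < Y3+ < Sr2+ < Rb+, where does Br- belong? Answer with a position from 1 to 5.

Work out protons and electrons: Sc3+ (Z=21, 18 e⁻), Y3+ (Z=39, 36 e⁻), Sr2+ (Z=38, 36 e⁻), Rb+ (Z=37, 36 e⁻), Br- (Z=35, 36 e⁻). Sc3+ < Y3+ (same group, 1 shell fewer); Y3+ < Sr2+ (isoelectronic, higher Z=39 is smaller); Sr2+ < Rb+ (isoelectronic, higher Z=38 is smaller); Rb+ < Br- (both 36 e⁻, Z=37>35).
With Br- included the full order is Sc3+ < Y3+ < Sr2+ < Rb+ < Br-, so it takes position 5.

5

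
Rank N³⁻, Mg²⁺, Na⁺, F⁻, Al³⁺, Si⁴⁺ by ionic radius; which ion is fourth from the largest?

All of these have 10 electrons (isoelectronic). With the same electron cloud, the ion with the most protons pulls it in tightest. Nuclear charges: Si⁴⁺ (Z=14), Al³⁺ (Z=13), Mg²⁺ (Z=12), Na⁺ (Z=11), F⁻ (Z=9), N³⁻ (Z=7). Highest Z is smallest.
So the order is Si⁴⁺ < Al³⁺ < Mg²⁺ < Na⁺ < F⁻ < N³⁻; the 4th-largest ion is Mg²⁺.

Mg²⁺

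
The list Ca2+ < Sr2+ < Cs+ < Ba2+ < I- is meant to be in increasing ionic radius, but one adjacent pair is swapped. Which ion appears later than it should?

Compare adjacent ions: both have 54 electrons but Z(Ba)=56 > Z(Cs)=55, so Ba2+ should be the smaller of the two — yet in this increasing list Cs+ sits before Ba2+. Nothing else is reversed, so Ba2+ should move one place to the left.

Ba2+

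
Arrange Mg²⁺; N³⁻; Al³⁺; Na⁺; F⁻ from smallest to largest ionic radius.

Isoelectronic series (10 e⁻ each). Size is set by nuclear charge: more protons means a smaller ion. Al³⁺ (Z=13), Mg²⁺ (Z=12), Na⁺ (Z=11), F⁻ (Z=9), N³⁻ (Z=7).

Al³⁺ < Mg²⁺ < Na⁺ < F⁻ < N³⁻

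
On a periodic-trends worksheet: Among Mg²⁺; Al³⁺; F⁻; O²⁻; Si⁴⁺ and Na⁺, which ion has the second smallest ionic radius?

Al³⁺

Each ion has 10 electrons. The ranking follows nuclear charge in reverse — greater Z gives a smaller radius. Si⁴⁺ (Z=14), Al³⁺ (Z=13), Mg²⁺ (Z=12), Na⁺ (Z=11), F⁻ (Z=9), O²⁻ (Z=8).
So the order is Si⁴⁺ < Al³⁺ < Mg²⁺ < Na⁺ < F⁻ < O²⁻; the 2nd-smallest ion is Al³⁺.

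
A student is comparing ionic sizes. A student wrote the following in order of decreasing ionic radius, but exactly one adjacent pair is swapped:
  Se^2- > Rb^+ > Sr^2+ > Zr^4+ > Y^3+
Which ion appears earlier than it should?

Zr^4+

Check each adjacent pair. Zr^4+ and Y^3+ are reversed: Zr^4+ and Y^3+ share 36 electrons; the higher nuclear charge on Zr (Z=40) contracts it more, so Zr^4+ < Y^3+. No other neighbouring pair contradicts the periodic trends, so Zr^4+ is the ion listed too early.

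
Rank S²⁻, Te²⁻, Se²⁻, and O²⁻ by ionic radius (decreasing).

All are in the same group with charge -2. Radius grows down the group as n (the outermost shell) increases.

Te²⁻ > Se²⁻ > S²⁻ > O²⁻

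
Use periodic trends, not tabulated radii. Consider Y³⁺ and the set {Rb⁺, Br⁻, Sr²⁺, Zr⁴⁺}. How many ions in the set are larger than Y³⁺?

3

All of these have 36 electrons (isoelectronic). With the same electron cloud, the ion with the most protons pulls it in tightest. Nuclear charges: Zr⁴⁺ (Z=40), Y³⁺ (Z=39), Sr²⁺ (Z=38), Rb⁺ (Z=37), Br⁻ (Z=35). Highest Z is smallest.
Placing each against Y³⁺: smaller — Zr⁴⁺; larger — Sr²⁺, Rb⁺, Br⁻. That's 3.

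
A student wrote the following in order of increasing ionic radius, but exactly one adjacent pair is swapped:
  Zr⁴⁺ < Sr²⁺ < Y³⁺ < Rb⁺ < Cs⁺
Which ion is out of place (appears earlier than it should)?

Sr²⁺

Scanning neighbour by neighbour, only Sr²⁺/Y³⁺ violates a trend: Y³⁺ and Sr²⁺ share 36 electrons; the higher nuclear charge on Y (Z=39) contracts it more, so Y³⁺ < Sr²⁺. That makes Sr²⁺ the one sitting a position early relative to where it belongs.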